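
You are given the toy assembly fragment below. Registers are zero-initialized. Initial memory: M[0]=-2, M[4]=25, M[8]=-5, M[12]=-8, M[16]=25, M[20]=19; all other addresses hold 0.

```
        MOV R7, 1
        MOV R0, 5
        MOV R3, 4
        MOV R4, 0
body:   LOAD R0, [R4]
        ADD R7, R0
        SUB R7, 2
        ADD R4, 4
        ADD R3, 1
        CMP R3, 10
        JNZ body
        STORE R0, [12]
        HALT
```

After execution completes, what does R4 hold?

MOV R7, 1 → R7=1
MOV R0, 5 → R0=5
MOV R3, 4 → R3=4
MOV R4, 0 → R4=0
LOAD R0, [R4] → R0=M[0]=-2
ADD R7, R0 → R7=1+(-2)=-1
SUB R7, 2 → R7=(-1)-2=-3
ADD R4, 4 → R4=0+4=4
ADD R3, 1 → R3=4+1=5
CMP R3, 10  (cmp 5,10)
JNZ body: taken
LOAD R0, [R4] → R0=M[4]=25
ADD R7, R0 → R7=(-3)+25=22
SUB R7, 2 → R7=22-2=20
ADD R4, 4 → R4=4+4=8
ADD R3, 1 → R3=5+1=6
CMP R3, 10  (cmp 6,10)
JNZ body: taken
LOAD R0, [R4] → R0=M[8]=-5
ADD R7, R0 → R7=20+(-5)=15
SUB R7, 2 → R7=15-2=13
ADD R4, 4 → R4=8+4=12
ADD R3, 1 → R3=6+1=7
CMP R3, 10  (cmp 7,10)
JNZ body: taken
LOAD R0, [R4] → R0=M[12]=-8
ADD R7, R0 → R7=13+(-8)=5
SUB R7, 2 → R7=5-2=3
ADD R4, 4 → R4=12+4=16
ADD R3, 1 → R3=7+1=8
CMP R3, 10  (cmp 8,10)
JNZ body: taken
LOAD R0, [R4] → R0=M[16]=25
ADD R7, R0 → R7=3+25=28
SUB R7, 2 → R7=28-2=26
ADD R4, 4 → R4=16+4=20
ADD R3, 1 → R3=8+1=9
CMP R3, 10  (cmp 9,10)
JNZ body: taken
LOAD R0, [R4] → R0=M[20]=19
ADD R7, R0 → R7=26+19=45
SUB R7, 2 → R7=45-2=43
ADD R4, 4 → R4=20+4=24
ADD R3, 1 → R3=9+1=10
CMP R3, 10  (cmp 10,10)
JNZ body: not taken
STORE R0, [12] → M[12]=19
halt.

24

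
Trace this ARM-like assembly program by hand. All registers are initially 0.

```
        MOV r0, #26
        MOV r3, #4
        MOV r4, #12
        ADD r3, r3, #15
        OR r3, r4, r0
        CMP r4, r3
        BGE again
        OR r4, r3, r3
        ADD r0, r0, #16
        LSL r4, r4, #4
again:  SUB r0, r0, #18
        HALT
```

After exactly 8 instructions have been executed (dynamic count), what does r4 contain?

after MOV r0, #26: r0=26
after MOV r3, #4: r3=4
after MOV r4, #12: r4=12
after ADD r3, r3, #15: r3=4+15=19
after OR r3, r4, r0: r3=12|26=30
CMP r4, r3  (cmp 12,30)
BGE again: not taken
after OR r4, r3, r3: r4=30|30=30
After step 8: r4 = 30.

30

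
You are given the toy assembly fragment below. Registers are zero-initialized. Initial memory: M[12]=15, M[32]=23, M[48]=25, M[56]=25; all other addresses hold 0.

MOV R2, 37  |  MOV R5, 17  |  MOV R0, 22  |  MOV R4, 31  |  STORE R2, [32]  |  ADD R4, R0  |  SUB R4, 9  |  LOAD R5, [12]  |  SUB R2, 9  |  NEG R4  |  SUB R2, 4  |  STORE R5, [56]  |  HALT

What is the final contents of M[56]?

R2=37
R5=17
R0=22
R4=31
STORE R2, [32] → M[32]=37
R4=31+22=53
R4=53-9=44
R5=M[12]=15
R2=37-9=28
R4=-(44)=-44
R2=28-4=24
STORE R5, [56] → M[56]=15
halt.

15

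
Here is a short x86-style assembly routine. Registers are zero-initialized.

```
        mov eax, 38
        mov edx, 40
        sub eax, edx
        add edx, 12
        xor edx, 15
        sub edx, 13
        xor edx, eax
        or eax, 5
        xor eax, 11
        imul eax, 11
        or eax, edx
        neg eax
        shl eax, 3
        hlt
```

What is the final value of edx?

-48

after mov eax, 38: eax=38
after mov edx, 40: edx=40
after sub eax, edx: eax=38-40=-2
after add edx, 12: edx=40+12=52
after xor edx, 15: edx=52^15=59
after sub edx, 13: edx=59-13=46
after xor edx, eax: edx=46^(-2)=-48
after or eax, 5: eax=(-2)|5=-1
after xor eax, 11: eax=(-1)^11=-12
after imul eax, 11: eax=(-12)*11=-132
after or eax, edx: eax=(-132)|(-48)=-4
after neg eax: eax=-(-4)=4
after shl eax, 3: eax=4<<3=32
halt.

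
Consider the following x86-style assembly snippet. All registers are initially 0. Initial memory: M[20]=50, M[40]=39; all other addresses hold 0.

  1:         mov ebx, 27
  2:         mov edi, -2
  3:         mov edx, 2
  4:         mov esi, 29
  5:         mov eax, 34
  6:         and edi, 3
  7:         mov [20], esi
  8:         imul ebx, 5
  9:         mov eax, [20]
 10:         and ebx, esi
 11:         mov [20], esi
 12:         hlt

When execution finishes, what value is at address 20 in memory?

29

mov ebx, 27 → ebx=27
mov edi, -2 → edi=-2
mov edx, 2 → edx=2
mov esi, 29 → esi=29
mov eax, 34 → eax=34
and edi, 3 → edi=(-2)&3=2
mov [20], esi → M[20]=29
imul ebx, 5 → ebx=27*5=135
mov eax, [20] → eax=M[20]=29
and ebx, esi → ebx=135&29=5
mov [20], esi → M[20]=29
halt.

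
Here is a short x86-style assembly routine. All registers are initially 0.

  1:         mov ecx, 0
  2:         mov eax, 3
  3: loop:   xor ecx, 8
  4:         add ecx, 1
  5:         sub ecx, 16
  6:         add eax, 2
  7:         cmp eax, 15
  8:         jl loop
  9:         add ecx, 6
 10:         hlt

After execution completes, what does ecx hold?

after mov ecx, 0: ecx=0
after mov eax, 3: eax=3
after xor ecx, 8: ecx=0^8=8
after add ecx, 1: ecx=8+1=9
after sub ecx, 16: ecx=9-16=-7
after add eax, 2: eax=3+2=5
cmp eax, 15  (cmp 5,15)
jl loop: taken
after xor ecx, 8: ecx=(-7)^8=-15
after add ecx, 1: ecx=(-15)+1=-14
after sub ecx, 16: ecx=(-14)-16=-30
after add eax, 2: eax=5+2=7
cmp eax, 15  (cmp 7,15)
jl loop: taken
after xor ecx, 8: ecx=(-30)^8=-22
after add ecx, 1: ecx=(-22)+1=-21
after sub ecx, 16: ecx=(-21)-16=-37
after add eax, 2: eax=7+2=9
cmp eax, 15  (cmp 9,15)
jl loop: taken
after xor ecx, 8: ecx=(-37)^8=-45
after add ecx, 1: ecx=(-45)+1=-44
after sub ecx, 16: ecx=(-44)-16=-60
after add eax, 2: eax=9+2=11
cmp eax, 15  (cmp 11,15)
jl loop: taken
after xor ecx, 8: ecx=(-60)^8=-52
after add ecx, 1: ecx=(-52)+1=-51
after sub ecx, 16: ecx=(-51)-16=-67
after add eax, 2: eax=11+2=13
cmp eax, 15  (cmp 13,15)
jl loop: taken
after xor ecx, 8: ecx=(-67)^8=-75
after add ecx, 1: ecx=(-75)+1=-74
after sub ecx, 16: ecx=(-74)-16=-90
after add eax, 2: eax=13+2=15
cmp eax, 15  (cmp 15,15)
jl loop: not taken
after add ecx, 6: ecx=(-90)+6=-84
halt.

-84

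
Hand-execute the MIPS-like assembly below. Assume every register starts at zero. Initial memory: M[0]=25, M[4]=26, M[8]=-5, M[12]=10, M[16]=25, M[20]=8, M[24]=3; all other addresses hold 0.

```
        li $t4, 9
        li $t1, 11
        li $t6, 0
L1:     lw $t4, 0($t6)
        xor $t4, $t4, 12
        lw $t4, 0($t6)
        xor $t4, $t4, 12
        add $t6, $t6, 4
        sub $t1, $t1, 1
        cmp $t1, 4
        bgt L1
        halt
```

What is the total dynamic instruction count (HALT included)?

60

li $t4, 9 → $t4=9
li $t1, 11 → $t1=11
li $t6, 0 → $t6=0
lw $t4, 0($t6) → $t4=M[0]=25
xor $t4, $t4, 12 → $t4=25^12=21
lw $t4, 0($t6) → $t4=M[0]=25
xor $t4, $t4, 12 → $t4=25^12=21
add $t6, $t6, 4 → $t6=0+4=4
sub $t1, $t1, 1 → $t1=11-1=10
cmp $t1, 4  (cmp 10,4)
bgt L1: taken
lw $t4, 0($t6) → $t4=M[4]=26
xor $t4, $t4, 12 → $t4=26^12=22
lw $t4, 0($t6) → $t4=M[4]=26
xor $t4, $t4, 12 → $t4=26^12=22
add $t6, $t6, 4 → $t6=4+4=8
sub $t1, $t1, 1 → $t1=10-1=9
cmp $t1, 4  (cmp 9,4)
bgt L1: taken
lw $t4, 0($t6) → $t4=M[8]=-5
xor $t4, $t4, 12 → $t4=(-5)^12=-9
lw $t4, 0($t6) → $t4=M[8]=-5
xor $t4, $t4, 12 → $t4=(-5)^12=-9
add $t6, $t6, 4 → $t6=8+4=12
sub $t1, $t1, 1 → $t1=9-1=8
cmp $t1, 4  (cmp 8,4)
bgt L1: taken
lw $t4, 0($t6) → $t4=M[12]=10
xor $t4, $t4, 12 → $t4=10^12=6
lw $t4, 0($t6) → $t4=M[12]=10
xor $t4, $t4, 12 → $t4=10^12=6
add $t6, $t6, 4 → $t6=12+4=16
sub $t1, $t1, 1 → $t1=8-1=7
cmp $t1, 4  (cmp 7,4)
bgt L1: taken
lw $t4, 0($t6) → $t4=M[16]=25
xor $t4, $t4, 12 → $t4=25^12=21
lw $t4, 0($t6) → $t4=M[16]=25
xor $t4, $t4, 12 → $t4=25^12=21
add $t6, $t6, 4 → $t6=16+4=20
sub $t1, $t1, 1 → $t1=7-1=6
cmp $t1, 4  (cmp 6,4)
bgt L1: taken
lw $t4, 0($t6) → $t4=M[20]=8
xor $t4, $t4, 12 → $t4=8^12=4
lw $t4, 0($t6) → $t4=M[20]=8
xor $t4, $t4, 12 → $t4=8^12=4
add $t6, $t6, 4 → $t6=20+4=24
sub $t1, $t1, 1 → $t1=6-1=5
cmp $t1, 4  (cmp 5,4)
bgt L1: taken
lw $t4, 0($t6) → $t4=M[24]=3
xor $t4, $t4, 12 → $t4=3^12=15
lw $t4, 0($t6) → $t4=M[24]=3
xor $t4, $t4, 12 → $t4=3^12=15
add $t6, $t6, 4 → $t6=24+4=28
sub $t1, $t1, 1 → $t1=5-1=4
cmp $t1, 4  (cmp 4,4)
bgt L1: not taken
halt.
Total executed instructions: 60.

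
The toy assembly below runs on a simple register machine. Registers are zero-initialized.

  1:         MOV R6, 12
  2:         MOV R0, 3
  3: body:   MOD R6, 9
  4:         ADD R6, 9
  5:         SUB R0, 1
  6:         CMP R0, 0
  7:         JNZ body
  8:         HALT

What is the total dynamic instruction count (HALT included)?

R6=12
R0=3
R6=12%9=3
R6=3+9=12
R0=3-1=2
CMP R0, 0  (cmp 2,0)
JNZ body: taken
R6=12%9=3
R6=3+9=12
R0=2-1=1
CMP R0, 0  (cmp 1,0)
JNZ body: taken
R6=12%9=3
R6=3+9=12
R0=1-1=0
CMP R0, 0  (cmp 0,0)
JNZ body: not taken
halt.
Total executed instructions: 18.

18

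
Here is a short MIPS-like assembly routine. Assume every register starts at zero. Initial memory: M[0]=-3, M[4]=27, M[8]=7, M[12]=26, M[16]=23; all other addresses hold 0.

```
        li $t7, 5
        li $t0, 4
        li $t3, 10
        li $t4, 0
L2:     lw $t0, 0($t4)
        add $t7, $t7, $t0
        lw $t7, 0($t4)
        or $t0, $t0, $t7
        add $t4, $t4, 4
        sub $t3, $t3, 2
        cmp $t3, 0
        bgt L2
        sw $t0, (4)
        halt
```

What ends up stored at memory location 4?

$t7=5
$t0=4
$t3=10
$t4=0
$t0=M[0]=-3
$t7=5+(-3)=2
$t7=M[0]=-3
$t0=(-3)|(-3)=-3
$t4=0+4=4
$t3=10-2=8
cmp $t3, 0  (cmp 8,0)
bgt L2: taken
$t0=M[4]=27
$t7=(-3)+27=24
$t7=M[4]=27
$t0=27|27=27
$t4=4+4=8
$t3=8-2=6
cmp $t3, 0  (cmp 6,0)
bgt L2: taken
$t0=M[8]=7
$t7=27+7=34
$t7=M[8]=7
$t0=7|7=7
$t4=8+4=12
$t3=6-2=4
cmp $t3, 0  (cmp 4,0)
bgt L2: taken
$t0=M[12]=26
$t7=7+26=33
$t7=M[12]=26
$t0=26|26=26
$t4=12+4=16
$t3=4-2=2
cmp $t3, 0  (cmp 2,0)
bgt L2: taken
$t0=M[16]=23
$t7=26+23=49
$t7=M[16]=23
$t0=23|23=23
$t4=16+4=20
$t3=2-2=0
cmp $t3, 0  (cmp 0,0)
bgt L2: not taken
sw $t0, (4) → M[4]=23
halt.

23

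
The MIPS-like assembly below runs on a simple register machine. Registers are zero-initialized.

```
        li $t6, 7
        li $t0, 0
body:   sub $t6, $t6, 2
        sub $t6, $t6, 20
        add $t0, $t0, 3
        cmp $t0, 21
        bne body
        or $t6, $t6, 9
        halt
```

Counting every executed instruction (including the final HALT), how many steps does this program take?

after li $t6, 7: $t6=7
after li $t0, 0: $t0=0
after sub $t6, $t6, 2: $t6=7-2=5
after sub $t6, $t6, 20: $t6=5-20=-15
after add $t0, $t0, 3: $t0=0+3=3
cmp $t0, 21  (cmp 3,21)
bne body: taken
after sub $t6, $t6, 2: $t6=(-15)-2=-17
after sub $t6, $t6, 20: $t6=(-17)-20=-37
after add $t0, $t0, 3: $t0=3+3=6
cmp $t0, 21  (cmp 6,21)
bne body: taken
after sub $t6, $t6, 2: $t6=(-37)-2=-39
after sub $t6, $t6, 20: $t6=(-39)-20=-59
after add $t0, $t0, 3: $t0=6+3=9
cmp $t0, 21  (cmp 9,21)
bne body: taken
after sub $t6, $t6, 2: $t6=(-59)-2=-61
after sub $t6, $t6, 20: $t6=(-61)-20=-81
after add $t0, $t0, 3: $t0=9+3=12
cmp $t0, 21  (cmp 12,21)
bne body: taken
after sub $t6, $t6, 2: $t6=(-81)-2=-83
after sub $t6, $t6, 20: $t6=(-83)-20=-103
after add $t0, $t0, 3: $t0=12+3=15
cmp $t0, 21  (cmp 15,21)
bne body: taken
after sub $t6, $t6, 2: $t6=(-103)-2=-105
after sub $t6, $t6, 20: $t6=(-105)-20=-125
after add $t0, $t0, 3: $t0=15+3=18
cmp $t0, 21  (cmp 18,21)
bne body: taken
after sub $t6, $t6, 2: $t6=(-125)-2=-127
after sub $t6, $t6, 20: $t6=(-127)-20=-147
after add $t0, $t0, 3: $t0=18+3=21
cmp $t0, 21  (cmp 21,21)
bne body: not taken
after or $t6, $t6, 9: $t6=(-147)|9=-147
halt.
Total executed instructions: 39.

39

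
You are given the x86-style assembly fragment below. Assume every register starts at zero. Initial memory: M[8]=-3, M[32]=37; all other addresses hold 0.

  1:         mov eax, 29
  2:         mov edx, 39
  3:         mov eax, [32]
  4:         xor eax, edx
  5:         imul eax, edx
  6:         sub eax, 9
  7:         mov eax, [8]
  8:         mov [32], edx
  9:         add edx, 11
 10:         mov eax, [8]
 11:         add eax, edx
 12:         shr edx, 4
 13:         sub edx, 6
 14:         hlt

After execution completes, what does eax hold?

mov eax, 29 → eax=29
mov edx, 39 → edx=39
mov eax, [32] → eax=M[32]=37
xor eax, edx → eax=37^39=2
imul eax, edx → eax=2*39=78
sub eax, 9 → eax=78-9=69
mov eax, [8] → eax=M[8]=-3
mov [32], edx → M[32]=39
add edx, 11 → edx=39+11=50
mov eax, [8] → eax=M[8]=-3
add eax, edx → eax=(-3)+50=47
shr edx, 4 → edx=50>>4=3
sub edx, 6 → edx=3-6=-3
halt.

47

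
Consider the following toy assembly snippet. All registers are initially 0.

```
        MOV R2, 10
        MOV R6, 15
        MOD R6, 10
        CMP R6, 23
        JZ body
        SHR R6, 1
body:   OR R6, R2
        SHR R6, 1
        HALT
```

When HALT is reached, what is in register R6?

5

after MOV R2, 10: R2=10
after MOV R6, 15: R6=15
after MOD R6, 10: R6=15%10=5
CMP R6, 23  (cmp 5,23)
JZ body: not taken
after SHR R6, 1: R6=5>>1=2
after OR R6, R2: R6=2|10=10
after SHR R6, 1: R6=10>>1=5
halt.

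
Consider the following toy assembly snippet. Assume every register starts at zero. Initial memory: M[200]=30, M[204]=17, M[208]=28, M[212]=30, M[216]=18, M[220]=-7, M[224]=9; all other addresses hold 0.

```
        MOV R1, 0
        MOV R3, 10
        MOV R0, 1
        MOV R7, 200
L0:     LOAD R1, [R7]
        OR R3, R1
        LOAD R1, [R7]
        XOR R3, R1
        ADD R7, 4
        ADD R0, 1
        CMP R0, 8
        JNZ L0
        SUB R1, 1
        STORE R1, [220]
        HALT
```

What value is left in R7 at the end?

228

after MOV R1, 0: R1=0
after MOV R3, 10: R3=10
after MOV R0, 1: R0=1
after MOV R7, 200: R7=200
after LOAD R1, [R7]: R1=M[200]=30
after OR R3, R1: R3=10|30=30
after LOAD R1, [R7]: R1=M[200]=30
after XOR R3, R1: R3=30^30=0
after ADD R7, 4: R7=200+4=204
after ADD R0, 1: R0=1+1=2
CMP R0, 8  (cmp 2,8)
JNZ L0: taken
after LOAD R1, [R7]: R1=M[204]=17
after OR R3, R1: R3=0|17=17
after LOAD R1, [R7]: R1=M[204]=17
after XOR R3, R1: R3=17^17=0
after ADD R7, 4: R7=204+4=208
after ADD R0, 1: R0=2+1=3
CMP R0, 8  (cmp 3,8)
JNZ L0: taken
after LOAD R1, [R7]: R1=M[208]=28
after OR R3, R1: R3=0|28=28
after LOAD R1, [R7]: R1=M[208]=28
after XOR R3, R1: R3=28^28=0
after ADD R7, 4: R7=208+4=212
after ADD R0, 1: R0=3+1=4
CMP R0, 8  (cmp 4,8)
JNZ L0: taken
after LOAD R1, [R7]: R1=M[212]=30
after OR R3, R1: R3=0|30=30
after LOAD R1, [R7]: R1=M[212]=30
after XOR R3, R1: R3=30^30=0
after ADD R7, 4: R7=212+4=216
after ADD R0, 1: R0=4+1=5
CMP R0, 8  (cmp 5,8)
JNZ L0: taken
after LOAD R1, [R7]: R1=M[216]=18
after OR R3, R1: R3=0|18=18
after LOAD R1, [R7]: R1=M[216]=18
after XOR R3, R1: R3=18^18=0
after ADD R7, 4: R7=216+4=220
after ADD R0, 1: R0=5+1=6
CMP R0, 8  (cmp 6,8)
JNZ L0: taken
after LOAD R1, [R7]: R1=M[220]=-7
after OR R3, R1: R3=0|(-7)=-7
after LOAD R1, [R7]: R1=M[220]=-7
after XOR R3, R1: R3=(-7)^(-7)=0
after ADD R7, 4: R7=220+4=224
after ADD R0, 1: R0=6+1=7
CMP R0, 8  (cmp 7,8)
JNZ L0: taken
after LOAD R1, [R7]: R1=M[224]=9
after OR R3, R1: R3=0|9=9
after LOAD R1, [R7]: R1=M[224]=9
after XOR R3, R1: R3=9^9=0
after ADD R7, 4: R7=224+4=228
after ADD R0, 1: R0=7+1=8
CMP R0, 8  (cmp 8,8)
JNZ L0: not taken
after SUB R1, 1: R1=9-1=8
STORE R1, [220] → M[220]=8
halt.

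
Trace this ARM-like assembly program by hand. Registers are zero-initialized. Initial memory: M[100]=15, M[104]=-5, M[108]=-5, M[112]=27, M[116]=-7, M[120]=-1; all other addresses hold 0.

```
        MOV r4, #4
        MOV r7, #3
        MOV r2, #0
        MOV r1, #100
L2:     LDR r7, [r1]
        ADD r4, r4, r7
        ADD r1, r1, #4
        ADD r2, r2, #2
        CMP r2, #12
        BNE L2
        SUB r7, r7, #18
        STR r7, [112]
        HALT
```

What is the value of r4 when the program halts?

28

MOV r4, #4 → r4=4
MOV r7, #3 → r7=3
MOV r2, #0 → r2=0
MOV r1, #100 → r1=100
LDR r7, [r1] → r7=M[100]=15
ADD r4, r4, r7 → r4=4+15=19
ADD r1, r1, #4 → r1=100+4=104
ADD r2, r2, #2 → r2=0+2=2
CMP r2, #12  (cmp 2,12)
BNE L2: taken
LDR r7, [r1] → r7=M[104]=-5
ADD r4, r4, r7 → r4=19+(-5)=14
ADD r1, r1, #4 → r1=104+4=108
ADD r2, r2, #2 → r2=2+2=4
CMP r2, #12  (cmp 4,12)
BNE L2: taken
LDR r7, [r1] → r7=M[108]=-5
ADD r4, r4, r7 → r4=14+(-5)=9
ADD r1, r1, #4 → r1=108+4=112
ADD r2, r2, #2 → r2=4+2=6
CMP r2, #12  (cmp 6,12)
BNE L2: taken
LDR r7, [r1] → r7=M[112]=27
ADD r4, r4, r7 → r4=9+27=36
ADD r1, r1, #4 → r1=112+4=116
ADD r2, r2, #2 → r2=6+2=8
CMP r2, #12  (cmp 8,12)
BNE L2: taken
LDR r7, [r1] → r7=M[116]=-7
ADD r4, r4, r7 → r4=36+(-7)=29
ADD r1, r1, #4 → r1=116+4=120
ADD r2, r2, #2 → r2=8+2=10
CMP r2, #12  (cmp 10,12)
BNE L2: taken
LDR r7, [r1] → r7=M[120]=-1
ADD r4, r4, r7 → r4=29+(-1)=28
ADD r1, r1, #4 → r1=120+4=124
ADD r2, r2, #2 → r2=10+2=12
CMP r2, #12  (cmp 12,12)
BNE L2: not taken
SUB r7, r7, #18 → r7=(-1)-18=-19
STR r7, [112] → M[112]=-19
halt.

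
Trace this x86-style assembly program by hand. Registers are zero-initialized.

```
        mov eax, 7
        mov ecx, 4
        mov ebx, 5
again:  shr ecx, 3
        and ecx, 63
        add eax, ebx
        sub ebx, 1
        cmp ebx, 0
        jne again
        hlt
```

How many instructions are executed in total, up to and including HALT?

mov eax, 7 → eax=7
mov ecx, 4 → ecx=4
mov ebx, 5 → ebx=5
shr ecx, 3 → ecx=4>>3=0
and ecx, 63 → ecx=0&63=0
add eax, ebx → eax=7+5=12
sub ebx, 1 → ebx=5-1=4
cmp ebx, 0  (cmp 4,0)
jne again: taken
shr ecx, 3 → ecx=0>>3=0
and ecx, 63 → ecx=0&63=0
add eax, ebx → eax=12+4=16
sub ebx, 1 → ebx=4-1=3
cmp ebx, 0  (cmp 3,0)
jne again: taken
shr ecx, 3 → ecx=0>>3=0
and ecx, 63 → ecx=0&63=0
add eax, ebx → eax=16+3=19
sub ebx, 1 → ebx=3-1=2
cmp ebx, 0  (cmp 2,0)
jne again: taken
shr ecx, 3 → ecx=0>>3=0
and ecx, 63 → ecx=0&63=0
add eax, ebx → eax=19+2=21
sub ebx, 1 → ebx=2-1=1
cmp ebx, 0  (cmp 1,0)
jne again: taken
shr ecx, 3 → ecx=0>>3=0
and ecx, 63 → ecx=0&63=0
add eax, ebx → eax=21+1=22
sub ebx, 1 → ebx=1-1=0
cmp ebx, 0  (cmp 0,0)
jne again: not taken
halt.
Total executed instructions: 34.

34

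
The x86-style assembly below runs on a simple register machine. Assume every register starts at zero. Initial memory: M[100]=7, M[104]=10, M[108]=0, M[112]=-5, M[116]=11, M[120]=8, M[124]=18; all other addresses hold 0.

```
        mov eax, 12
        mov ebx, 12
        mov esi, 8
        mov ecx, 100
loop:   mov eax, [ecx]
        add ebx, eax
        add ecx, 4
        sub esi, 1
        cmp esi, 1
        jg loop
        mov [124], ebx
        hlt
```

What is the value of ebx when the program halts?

after mov eax, 12: eax=12
after mov ebx, 12: ebx=12
after mov esi, 8: esi=8
after mov ecx, 100: ecx=100
after mov eax, [ecx]: eax=M[100]=7
after add ebx, eax: ebx=12+7=19
after add ecx, 4: ecx=100+4=104
after sub esi, 1: esi=8-1=7
cmp esi, 1  (cmp 7,1)
jg loop: taken
after mov eax, [ecx]: eax=M[104]=10
after add ebx, eax: ebx=19+10=29
after add ecx, 4: ecx=104+4=108
after sub esi, 1: esi=7-1=6
cmp esi, 1  (cmp 6,1)
jg loop: taken
after mov eax, [ecx]: eax=M[108]=0
after add ebx, eax: ebx=29+0=29
after add ecx, 4: ecx=108+4=112
after sub esi, 1: esi=6-1=5
cmp esi, 1  (cmp 5,1)
jg loop: taken
after mov eax, [ecx]: eax=M[112]=-5
after add ebx, eax: ebx=29+(-5)=24
after add ecx, 4: ecx=112+4=116
after sub esi, 1: esi=5-1=4
cmp esi, 1  (cmp 4,1)
jg loop: taken
after mov eax, [ecx]: eax=M[116]=11
after add ebx, eax: ebx=24+11=35
after add ecx, 4: ecx=116+4=120
after sub esi, 1: esi=4-1=3
cmp esi, 1  (cmp 3,1)
jg loop: taken
after mov eax, [ecx]: eax=M[120]=8
after add ebx, eax: ebx=35+8=43
after add ecx, 4: ecx=120+4=124
after sub esi, 1: esi=3-1=2
cmp esi, 1  (cmp 2,1)
jg loop: taken
after mov eax, [ecx]: eax=M[124]=18
after add ebx, eax: ebx=43+18=61
after add ecx, 4: ecx=124+4=128
after sub esi, 1: esi=2-1=1
cmp esi, 1  (cmp 1,1)
jg loop: not taken
mov [124], ebx → M[124]=61
halt.

61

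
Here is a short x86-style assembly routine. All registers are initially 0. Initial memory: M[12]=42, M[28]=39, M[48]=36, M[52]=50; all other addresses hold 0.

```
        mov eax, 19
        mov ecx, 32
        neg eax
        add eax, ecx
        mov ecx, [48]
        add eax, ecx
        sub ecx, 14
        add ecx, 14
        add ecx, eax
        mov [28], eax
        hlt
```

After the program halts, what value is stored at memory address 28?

49

after mov eax, 19: eax=19
after mov ecx, 32: ecx=32
after neg eax: eax=-(19)=-19
after add eax, ecx: eax=(-19)+32=13
after mov ecx, [48]: ecx=M[48]=36
after add eax, ecx: eax=13+36=49
after sub ecx, 14: ecx=36-14=22
after add ecx, 14: ecx=22+14=36
after add ecx, eax: ecx=36+49=85
mov [28], eax → M[28]=49
halt.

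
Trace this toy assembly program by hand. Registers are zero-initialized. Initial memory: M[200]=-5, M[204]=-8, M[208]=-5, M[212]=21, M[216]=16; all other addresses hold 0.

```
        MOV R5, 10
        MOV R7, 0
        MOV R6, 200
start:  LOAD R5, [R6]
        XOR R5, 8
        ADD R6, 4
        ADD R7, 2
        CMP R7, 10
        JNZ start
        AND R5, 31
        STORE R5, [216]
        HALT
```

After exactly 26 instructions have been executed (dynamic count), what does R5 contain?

29

after MOV R5, 10: R5=10
after MOV R7, 0: R7=0
after MOV R6, 200: R6=200
after LOAD R5, [R6]: R5=M[200]=-5
after XOR R5, 8: R5=(-5)^8=-13
after ADD R6, 4: R6=200+4=204
after ADD R7, 2: R7=0+2=2
CMP R7, 10  (cmp 2,10)
JNZ start: taken
after LOAD R5, [R6]: R5=M[204]=-8
after XOR R5, 8: R5=(-8)^8=-16
after ADD R6, 4: R6=204+4=208
after ADD R7, 2: R7=2+2=4
CMP R7, 10  (cmp 4,10)
JNZ start: taken
after LOAD R5, [R6]: R5=M[208]=-5
after XOR R5, 8: R5=(-5)^8=-13
after ADD R6, 4: R6=208+4=212
after ADD R7, 2: R7=4+2=6
CMP R7, 10  (cmp 6,10)
JNZ start: taken
after LOAD R5, [R6]: R5=M[212]=21
after XOR R5, 8: R5=21^8=29
after ADD R6, 4: R6=212+4=216
after ADD R7, 2: R7=6+2=8
CMP R7, 10  (cmp 8,10)
After step 26: R5 = 29.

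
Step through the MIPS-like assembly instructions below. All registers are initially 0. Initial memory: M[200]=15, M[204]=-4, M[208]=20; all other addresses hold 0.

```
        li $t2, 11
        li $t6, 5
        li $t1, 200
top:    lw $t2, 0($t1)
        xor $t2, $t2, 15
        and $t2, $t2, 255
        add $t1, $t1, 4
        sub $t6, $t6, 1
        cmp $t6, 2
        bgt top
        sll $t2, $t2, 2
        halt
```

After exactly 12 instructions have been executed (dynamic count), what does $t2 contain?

-13

after li $t2, 11: $t2=11
after li $t6, 5: $t6=5
after li $t1, 200: $t1=200
after lw $t2, 0($t1): $t2=M[200]=15
after xor $t2, $t2, 15: $t2=15^15=0
after and $t2, $t2, 255: $t2=0&255=0
after add $t1, $t1, 4: $t1=200+4=204
after sub $t6, $t6, 1: $t6=5-1=4
cmp $t6, 2  (cmp 4,2)
bgt top: taken
after lw $t2, 0($t1): $t2=M[204]=-4
after xor $t2, $t2, 15: $t2=(-4)^15=-13
After step 12: $t2 = -13.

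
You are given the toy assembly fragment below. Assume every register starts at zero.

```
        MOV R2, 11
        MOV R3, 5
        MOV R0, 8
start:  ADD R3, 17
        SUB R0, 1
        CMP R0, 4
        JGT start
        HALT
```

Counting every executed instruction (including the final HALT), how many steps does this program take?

20

R2=11
R3=5
R0=8
R3=5+17=22
R0=8-1=7
CMP R0, 4  (cmp 7,4)
JGT start: taken
R3=22+17=39
R0=7-1=6
CMP R0, 4  (cmp 6,4)
JGT start: taken
R3=39+17=56
R0=6-1=5
CMP R0, 4  (cmp 5,4)
JGT start: taken
R3=56+17=73
R0=5-1=4
CMP R0, 4  (cmp 4,4)
JGT start: not taken
halt.
Total executed instructions: 20.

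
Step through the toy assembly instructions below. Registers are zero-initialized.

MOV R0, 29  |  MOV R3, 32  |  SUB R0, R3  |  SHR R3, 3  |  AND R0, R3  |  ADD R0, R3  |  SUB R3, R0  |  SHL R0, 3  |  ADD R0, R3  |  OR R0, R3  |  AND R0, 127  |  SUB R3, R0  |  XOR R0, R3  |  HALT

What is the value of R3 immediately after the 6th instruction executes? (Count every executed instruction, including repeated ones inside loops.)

4

MOV R0, 29 → R0=29
MOV R3, 32 → R3=32
SUB R0, R3 → R0=29-32=-3
SHR R3, 3 → R3=32>>3=4
AND R0, R3 → R0=(-3)&4=4
ADD R0, R3 → R0=4+4=8
After step 6: R3 = 4.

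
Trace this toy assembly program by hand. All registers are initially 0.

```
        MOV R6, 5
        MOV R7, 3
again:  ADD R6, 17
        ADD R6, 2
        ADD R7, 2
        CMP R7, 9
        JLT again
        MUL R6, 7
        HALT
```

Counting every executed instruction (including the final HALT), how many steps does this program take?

R6=5
R7=3
R6=5+17=22
R6=22+2=24
R7=3+2=5
CMP R7, 9  (cmp 5,9)
JLT again: taken
R6=24+17=41
R6=41+2=43
R7=5+2=7
CMP R7, 9  (cmp 7,9)
JLT again: taken
R6=43+17=60
R6=60+2=62
R7=7+2=9
CMP R7, 9  (cmp 9,9)
JLT again: not taken
R6=62*7=434
halt.
Total executed instructions: 19.

19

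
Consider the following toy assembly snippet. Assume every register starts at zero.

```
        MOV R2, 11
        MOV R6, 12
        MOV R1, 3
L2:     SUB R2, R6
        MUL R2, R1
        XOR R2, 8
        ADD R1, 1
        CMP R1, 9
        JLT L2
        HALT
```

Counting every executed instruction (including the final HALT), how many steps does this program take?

40

R2=11
R6=12
R1=3
R2=11-12=-1
R2=(-1)*3=-3
R2=(-3)^8=-11
R1=3+1=4
CMP R1, 9  (cmp 4,9)
JLT L2: taken
R2=(-11)-12=-23
R2=(-23)*4=-92
R2=(-92)^8=-84
R1=4+1=5
CMP R1, 9  (cmp 5,9)
JLT L2: taken
R2=(-84)-12=-96
R2=(-96)*5=-480
R2=(-480)^8=-472
R1=5+1=6
CMP R1, 9  (cmp 6,9)
JLT L2: taken
R2=(-472)-12=-484
R2=(-484)*6=-2904
R2=(-2904)^8=-2912
R1=6+1=7
CMP R1, 9  (cmp 7,9)
JLT L2: taken
R2=(-2912)-12=-2924
R2=(-2924)*7=-20468
R2=(-20468)^8=-20476
R1=7+1=8
CMP R1, 9  (cmp 8,9)
JLT L2: taken
R2=(-20476)-12=-20488
R2=(-20488)*8=-163904
R2=(-163904)^8=-163896
R1=8+1=9
CMP R1, 9  (cmp 9,9)
JLT L2: not taken
halt.
Total executed instructions: 40.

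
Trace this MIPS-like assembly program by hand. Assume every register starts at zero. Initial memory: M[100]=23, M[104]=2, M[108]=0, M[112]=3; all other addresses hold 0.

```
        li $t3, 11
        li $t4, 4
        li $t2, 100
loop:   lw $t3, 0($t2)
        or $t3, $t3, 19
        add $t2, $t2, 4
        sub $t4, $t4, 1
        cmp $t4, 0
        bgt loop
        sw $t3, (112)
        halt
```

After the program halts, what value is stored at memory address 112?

19

$t3=11
$t4=4
$t2=100
$t3=M[100]=23
$t3=23|19=23
$t2=100+4=104
$t4=4-1=3
cmp $t4, 0  (cmp 3,0)
bgt loop: taken
$t3=M[104]=2
$t3=2|19=19
$t2=104+4=108
$t4=3-1=2
cmp $t4, 0  (cmp 2,0)
bgt loop: taken
$t3=M[108]=0
$t3=0|19=19
$t2=108+4=112
$t4=2-1=1
cmp $t4, 0  (cmp 1,0)
bgt loop: taken
$t3=M[112]=3
$t3=3|19=19
$t2=112+4=116
$t4=1-1=0
cmp $t4, 0  (cmp 0,0)
bgt loop: not taken
sw $t3, (112) → M[112]=19
halt.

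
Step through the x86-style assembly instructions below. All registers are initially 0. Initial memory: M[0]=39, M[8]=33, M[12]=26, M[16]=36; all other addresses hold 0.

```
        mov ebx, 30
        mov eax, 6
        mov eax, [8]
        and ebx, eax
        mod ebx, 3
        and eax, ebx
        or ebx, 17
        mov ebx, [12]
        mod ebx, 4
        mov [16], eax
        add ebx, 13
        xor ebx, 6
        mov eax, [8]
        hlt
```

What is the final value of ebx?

9

after mov ebx, 30: ebx=30
after mov eax, 6: eax=6
after mov eax, [8]: eax=M[8]=33
after and ebx, eax: ebx=30&33=0
after mod ebx, 3: ebx=0%3=0
after and eax, ebx: eax=33&0=0
after or ebx, 17: ebx=0|17=17
after mov ebx, [12]: ebx=M[12]=26
after mod ebx, 4: ebx=26%4=2
mov [16], eax → M[16]=0
after add ebx, 13: ebx=2+13=15
after xor ebx, 6: ebx=15^6=9
after mov eax, [8]: eax=M[8]=33
halt.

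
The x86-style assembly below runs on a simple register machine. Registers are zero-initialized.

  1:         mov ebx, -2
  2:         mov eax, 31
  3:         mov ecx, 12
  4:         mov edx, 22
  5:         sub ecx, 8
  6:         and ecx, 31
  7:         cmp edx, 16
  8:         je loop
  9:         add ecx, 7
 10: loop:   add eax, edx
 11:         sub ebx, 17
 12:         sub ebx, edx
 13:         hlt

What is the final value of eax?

after mov ebx, -2: ebx=-2
after mov eax, 31: eax=31
after mov ecx, 12: ecx=12
after mov edx, 22: edx=22
after sub ecx, 8: ecx=12-8=4
after and ecx, 31: ecx=4&31=4
cmp edx, 16  (cmp 22,16)
je loop: not taken
after add ecx, 7: ecx=4+7=11
after add eax, edx: eax=31+22=53
after sub ebx, 17: ebx=(-2)-17=-19
after sub ebx, edx: ebx=(-19)-22=-41
halt.

53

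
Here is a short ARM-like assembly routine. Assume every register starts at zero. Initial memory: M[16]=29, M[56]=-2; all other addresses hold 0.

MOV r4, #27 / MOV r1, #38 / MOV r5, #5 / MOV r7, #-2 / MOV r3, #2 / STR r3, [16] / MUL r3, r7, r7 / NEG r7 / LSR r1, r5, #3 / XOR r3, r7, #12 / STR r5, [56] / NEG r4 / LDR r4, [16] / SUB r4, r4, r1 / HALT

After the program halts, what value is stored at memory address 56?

5

after MOV r4, #27: r4=27
after MOV r1, #38: r1=38
after MOV r5, #5: r5=5
after MOV r7, #-2: r7=-2
after MOV r3, #2: r3=2
STR r3, [16] → M[16]=2
after MUL r3, r7, r7: r3=(-2)*(-2)=4
after NEG r7: r7=-(-2)=2
after LSR r1, r5, #3: r1=5>>3=0
after XOR r3, r7, #12: r3=2^12=14
STR r5, [56] → M[56]=5
after NEG r4: r4=-(27)=-27
after LDR r4, [16]: r4=M[16]=2
after SUB r4, r4, r1: r4=2-0=2
halt.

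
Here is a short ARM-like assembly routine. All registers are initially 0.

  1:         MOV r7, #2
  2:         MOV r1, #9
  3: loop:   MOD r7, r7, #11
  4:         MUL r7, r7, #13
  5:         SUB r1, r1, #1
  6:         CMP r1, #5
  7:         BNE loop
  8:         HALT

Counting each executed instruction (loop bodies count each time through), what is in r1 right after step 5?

8

MOV r7, #2 → r7=2
MOV r1, #9 → r1=9
MOD r7, r7, #11 → r7=2%11=2
MUL r7, r7, #13 → r7=2*13=26
SUB r1, r1, #1 → r1=9-1=8
After step 5: r1 = 8.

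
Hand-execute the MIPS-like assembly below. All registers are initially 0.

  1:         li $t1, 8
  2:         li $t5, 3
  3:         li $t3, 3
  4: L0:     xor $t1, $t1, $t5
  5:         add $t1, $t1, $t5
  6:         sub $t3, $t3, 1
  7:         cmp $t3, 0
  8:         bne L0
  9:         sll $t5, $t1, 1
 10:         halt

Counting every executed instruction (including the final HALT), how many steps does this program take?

$t1=8
$t5=3
$t3=3
$t1=8^3=11
$t1=11+3=14
$t3=3-1=2
cmp $t3, 0  (cmp 2,0)
bne L0: taken
$t1=14^3=13
$t1=13+3=16
$t3=2-1=1
cmp $t3, 0  (cmp 1,0)
bne L0: taken
$t1=16^3=19
$t1=19+3=22
$t3=1-1=0
cmp $t3, 0  (cmp 0,0)
bne L0: not taken
$t5=22<<1=44
halt.
Total executed instructions: 20.

20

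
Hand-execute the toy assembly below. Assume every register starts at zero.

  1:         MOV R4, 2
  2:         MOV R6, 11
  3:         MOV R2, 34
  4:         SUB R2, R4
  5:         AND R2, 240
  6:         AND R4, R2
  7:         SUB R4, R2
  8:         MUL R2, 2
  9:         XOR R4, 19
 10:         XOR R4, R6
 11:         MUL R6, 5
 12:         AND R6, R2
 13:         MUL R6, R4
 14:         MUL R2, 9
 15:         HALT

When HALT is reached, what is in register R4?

R4=2
R6=11
R2=34
R2=34-2=32
R2=32&240=32
R4=2&32=0
R4=0-32=-32
R2=32*2=64
R4=(-32)^19=-13
R4=(-13)^11=-8
R6=11*5=55
R6=55&64=0
R6=0*(-8)=0
R2=64*9=576
halt.

-8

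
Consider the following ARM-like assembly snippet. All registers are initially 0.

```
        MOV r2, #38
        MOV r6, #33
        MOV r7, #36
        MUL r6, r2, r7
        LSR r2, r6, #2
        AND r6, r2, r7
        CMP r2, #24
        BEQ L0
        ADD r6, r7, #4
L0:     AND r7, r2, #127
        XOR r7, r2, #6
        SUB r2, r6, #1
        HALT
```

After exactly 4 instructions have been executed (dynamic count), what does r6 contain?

1368

after MOV r2, #38: r2=38
after MOV r6, #33: r6=33
after MOV r7, #36: r7=36
after MUL r6, r2, r7: r6=38*36=1368
After step 4: r6 = 1368.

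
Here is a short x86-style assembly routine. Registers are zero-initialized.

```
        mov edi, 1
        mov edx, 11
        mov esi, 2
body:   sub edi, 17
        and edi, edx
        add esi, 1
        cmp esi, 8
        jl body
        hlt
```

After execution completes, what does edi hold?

after mov edi, 1: edi=1
after mov edx, 11: edx=11
after mov esi, 2: esi=2
after sub edi, 17: edi=1-17=-16
after and edi, edx: edi=(-16)&11=0
after add esi, 1: esi=2+1=3
cmp esi, 8  (cmp 3,8)
jl body: taken
after sub edi, 17: edi=0-17=-17
after and edi, edx: edi=(-17)&11=11
after add esi, 1: esi=3+1=4
cmp esi, 8  (cmp 4,8)
jl body: taken
after sub edi, 17: edi=11-17=-6
after and edi, edx: edi=(-6)&11=10
after add esi, 1: esi=4+1=5
cmp esi, 8  (cmp 5,8)
jl body: taken
after sub edi, 17: edi=10-17=-7
after and edi, edx: edi=(-7)&11=9
after add esi, 1: esi=5+1=6
cmp esi, 8  (cmp 6,8)
jl body: taken
after sub edi, 17: edi=9-17=-8
after and edi, edx: edi=(-8)&11=8
after add esi, 1: esi=6+1=7
cmp esi, 8  (cmp 7,8)
jl body: taken
after sub edi, 17: edi=8-17=-9
after and edi, edx: edi=(-9)&11=3
after add esi, 1: esi=7+1=8
cmp esi, 8  (cmp 8,8)
jl body: not taken
halt.

3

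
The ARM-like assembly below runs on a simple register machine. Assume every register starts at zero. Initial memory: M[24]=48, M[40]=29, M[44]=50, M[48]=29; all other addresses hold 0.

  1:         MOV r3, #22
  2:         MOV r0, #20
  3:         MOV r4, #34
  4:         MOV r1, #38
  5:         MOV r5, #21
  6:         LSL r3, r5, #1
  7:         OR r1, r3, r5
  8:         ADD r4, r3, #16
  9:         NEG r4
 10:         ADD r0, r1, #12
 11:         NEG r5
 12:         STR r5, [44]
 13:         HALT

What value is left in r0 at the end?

75

r3=22
r0=20
r4=34
r1=38
r5=21
r3=21<<1=42
r1=42|21=63
r4=42+16=58
r4=-(58)=-58
r0=63+12=75
r5=-(21)=-21
STR r5, [44] → M[44]=-21
halt.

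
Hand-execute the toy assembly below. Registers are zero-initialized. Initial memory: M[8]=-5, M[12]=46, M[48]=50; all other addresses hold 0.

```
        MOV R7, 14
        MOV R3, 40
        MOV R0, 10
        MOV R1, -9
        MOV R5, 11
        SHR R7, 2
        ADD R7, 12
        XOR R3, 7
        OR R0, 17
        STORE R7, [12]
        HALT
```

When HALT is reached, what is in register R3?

47

after MOV R7, 14: R7=14
after MOV R3, 40: R3=40
after MOV R0, 10: R0=10
after MOV R1, -9: R1=-9
after MOV R5, 11: R5=11
after SHR R7, 2: R7=14>>2=3
after ADD R7, 12: R7=3+12=15
after XOR R3, 7: R3=40^7=47
after OR R0, 17: R0=10|17=27
STORE R7, [12] → M[12]=15
halt.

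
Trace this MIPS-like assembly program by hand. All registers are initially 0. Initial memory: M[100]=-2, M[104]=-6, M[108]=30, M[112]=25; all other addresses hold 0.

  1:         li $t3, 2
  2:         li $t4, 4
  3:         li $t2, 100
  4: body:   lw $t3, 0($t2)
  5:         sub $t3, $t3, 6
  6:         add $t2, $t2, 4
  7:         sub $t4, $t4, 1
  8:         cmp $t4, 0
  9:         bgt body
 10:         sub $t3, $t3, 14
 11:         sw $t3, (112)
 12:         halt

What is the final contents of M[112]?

5

li $t3, 2 → $t3=2
li $t4, 4 → $t4=4
li $t2, 100 → $t2=100
lw $t3, 0($t2) → $t3=M[100]=-2
sub $t3, $t3, 6 → $t3=(-2)-6=-8
add $t2, $t2, 4 → $t2=100+4=104
sub $t4, $t4, 1 → $t4=4-1=3
cmp $t4, 0  (cmp 3,0)
bgt body: taken
lw $t3, 0($t2) → $t3=M[104]=-6
sub $t3, $t3, 6 → $t3=(-6)-6=-12
add $t2, $t2, 4 → $t2=104+4=108
sub $t4, $t4, 1 → $t4=3-1=2
cmp $t4, 0  (cmp 2,0)
bgt body: taken
lw $t3, 0($t2) → $t3=M[108]=30
sub $t3, $t3, 6 → $t3=30-6=24
add $t2, $t2, 4 → $t2=108+4=112
sub $t4, $t4, 1 → $t4=2-1=1
cmp $t4, 0  (cmp 1,0)
bgt body: taken
lw $t3, 0($t2) → $t3=M[112]=25
sub $t3, $t3, 6 → $t3=25-6=19
add $t2, $t2, 4 → $t2=112+4=116
sub $t4, $t4, 1 → $t4=1-1=0
cmp $t4, 0  (cmp 0,0)
bgt body: not taken
sub $t3, $t3, 14 → $t3=19-14=5
sw $t3, (112) → M[112]=5
halt.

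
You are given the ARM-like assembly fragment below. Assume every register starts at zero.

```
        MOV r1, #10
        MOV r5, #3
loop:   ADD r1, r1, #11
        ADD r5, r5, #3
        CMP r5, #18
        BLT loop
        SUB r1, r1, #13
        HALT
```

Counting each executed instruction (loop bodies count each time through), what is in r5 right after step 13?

after MOV r1, #10: r1=10
after MOV r5, #3: r5=3
after ADD r1, r1, #11: r1=10+11=21
after ADD r5, r5, #3: r5=3+3=6
CMP r5, #18  (cmp 6,18)
BLT loop: taken
after ADD r1, r1, #11: r1=21+11=32
after ADD r5, r5, #3: r5=6+3=9
CMP r5, #18  (cmp 9,18)
BLT loop: taken
after ADD r1, r1, #11: r1=32+11=43
after ADD r5, r5, #3: r5=9+3=12
CMP r5, #18  (cmp 12,18)
After step 13: r5 = 12.

12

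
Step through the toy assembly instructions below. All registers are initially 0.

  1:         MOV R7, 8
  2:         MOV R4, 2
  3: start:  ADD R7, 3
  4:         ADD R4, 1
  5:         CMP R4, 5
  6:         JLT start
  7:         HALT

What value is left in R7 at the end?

17

after MOV R7, 8: R7=8
after MOV R4, 2: R4=2
after ADD R7, 3: R7=8+3=11
after ADD R4, 1: R4=2+1=3
CMP R4, 5  (cmp 3,5)
JLT start: taken
after ADD R7, 3: R7=11+3=14
after ADD R4, 1: R4=3+1=4
CMP R4, 5  (cmp 4,5)
JLT start: taken
after ADD R7, 3: R7=14+3=17
after ADD R4, 1: R4=4+1=5
CMP R4, 5  (cmp 5,5)
JLT start: not taken
halt.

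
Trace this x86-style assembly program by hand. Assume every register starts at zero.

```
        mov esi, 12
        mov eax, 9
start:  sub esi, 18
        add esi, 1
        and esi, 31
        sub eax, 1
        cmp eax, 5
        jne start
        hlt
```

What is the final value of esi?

after mov esi, 12: esi=12
after mov eax, 9: eax=9
after sub esi, 18: esi=12-18=-6
after add esi, 1: esi=(-6)+1=-5
after and esi, 31: esi=(-5)&31=27
after sub eax, 1: eax=9-1=8
cmp eax, 5  (cmp 8,5)
jne start: taken
after sub esi, 18: esi=27-18=9
after add esi, 1: esi=9+1=10
after and esi, 31: esi=10&31=10
after sub eax, 1: eax=8-1=7
cmp eax, 5  (cmp 7,5)
jne start: taken
after sub esi, 18: esi=10-18=-8
after add esi, 1: esi=(-8)+1=-7
after and esi, 31: esi=(-7)&31=25
after sub eax, 1: eax=7-1=6
cmp eax, 5  (cmp 6,5)
jne start: taken
after sub esi, 18: esi=25-18=7
after add esi, 1: esi=7+1=8
after and esi, 31: esi=8&31=8
after sub eax, 1: eax=6-1=5
cmp eax, 5  (cmp 5,5)
jne start: not taken
halt.

8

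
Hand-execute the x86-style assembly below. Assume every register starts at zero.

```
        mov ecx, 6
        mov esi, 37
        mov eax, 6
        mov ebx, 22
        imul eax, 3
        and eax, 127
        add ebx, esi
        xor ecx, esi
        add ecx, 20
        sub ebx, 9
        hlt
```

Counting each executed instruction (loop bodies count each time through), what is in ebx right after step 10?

mov ecx, 6 → ecx=6
mov esi, 37 → esi=37
mov eax, 6 → eax=6
mov ebx, 22 → ebx=22
imul eax, 3 → eax=6*3=18
and eax, 127 → eax=18&127=18
add ebx, esi → ebx=22+37=59
xor ecx, esi → ecx=6^37=35
add ecx, 20 → ecx=35+20=55
sub ebx, 9 → ebx=59-9=50
After step 10: ebx = 50.

50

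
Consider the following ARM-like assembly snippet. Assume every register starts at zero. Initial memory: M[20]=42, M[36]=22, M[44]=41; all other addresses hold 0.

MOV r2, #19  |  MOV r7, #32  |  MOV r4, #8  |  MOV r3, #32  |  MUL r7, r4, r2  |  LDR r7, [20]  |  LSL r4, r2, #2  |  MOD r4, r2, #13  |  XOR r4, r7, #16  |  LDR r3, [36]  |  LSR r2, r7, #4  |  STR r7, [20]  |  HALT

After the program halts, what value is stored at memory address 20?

42

MOV r2, #19 → r2=19
MOV r7, #32 → r7=32
MOV r4, #8 → r4=8
MOV r3, #32 → r3=32
MUL r7, r4, r2 → r7=8*19=152
LDR r7, [20] → r7=M[20]=42
LSL r4, r2, #2 → r4=19<<2=76
MOD r4, r2, #13 → r4=19%13=6
XOR r4, r7, #16 → r4=42^16=58
LDR r3, [36] → r3=M[36]=22
LSR r2, r7, #4 → r2=42>>4=2
STR r7, [20] → M[20]=42
halt.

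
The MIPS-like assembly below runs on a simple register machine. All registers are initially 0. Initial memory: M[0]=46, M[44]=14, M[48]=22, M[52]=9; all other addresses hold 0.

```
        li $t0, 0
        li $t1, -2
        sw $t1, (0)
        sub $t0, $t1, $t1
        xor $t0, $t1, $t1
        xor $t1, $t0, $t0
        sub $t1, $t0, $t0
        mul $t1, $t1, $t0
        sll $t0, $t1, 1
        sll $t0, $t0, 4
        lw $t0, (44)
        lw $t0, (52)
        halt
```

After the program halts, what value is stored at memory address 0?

after li $t0, 0: $t0=0
after li $t1, -2: $t1=-2
sw $t1, (0) → M[0]=-2
after sub $t0, $t1, $t1: $t0=(-2)-(-2)=0
after xor $t0, $t1, $t1: $t0=(-2)^(-2)=0
after xor $t1, $t0, $t0: $t1=0^0=0
after sub $t1, $t0, $t0: $t1=0-0=0
after mul $t1, $t1, $t0: $t1=0*0=0
after sll $t0, $t1, 1: $t0=0<<1=0
after sll $t0, $t0, 4: $t0=0<<4=0
after lw $t0, (44): $t0=M[44]=14
after lw $t0, (52): $t0=M[52]=9
halt.

-2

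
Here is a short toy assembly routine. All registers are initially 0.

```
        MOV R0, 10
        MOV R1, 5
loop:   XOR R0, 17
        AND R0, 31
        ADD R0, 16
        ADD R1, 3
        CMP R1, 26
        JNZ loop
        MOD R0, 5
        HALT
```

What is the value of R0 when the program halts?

after MOV R0, 10: R0=10
after MOV R1, 5: R1=5
after XOR R0, 17: R0=10^17=27
after AND R0, 31: R0=27&31=27
after ADD R0, 16: R0=27+16=43
after ADD R1, 3: R1=5+3=8
CMP R1, 26  (cmp 8,26)
JNZ loop: taken
after XOR R0, 17: R0=43^17=58
after AND R0, 31: R0=58&31=26
after ADD R0, 16: R0=26+16=42
after ADD R1, 3: R1=8+3=11
CMP R1, 26  (cmp 11,26)
JNZ loop: taken
after XOR R0, 17: R0=42^17=59
after AND R0, 31: R0=59&31=27
after ADD R0, 16: R0=27+16=43
after ADD R1, 3: R1=11+3=14
CMP R1, 26  (cmp 14,26)
JNZ loop: taken
after XOR R0, 17: R0=43^17=58
after AND R0, 31: R0=58&31=26
after ADD R0, 16: R0=26+16=42
after ADD R1, 3: R1=14+3=17
CMP R1, 26  (cmp 17,26)
JNZ loop: taken
after XOR R0, 17: R0=42^17=59
after AND R0, 31: R0=59&31=27
after ADD R0, 16: R0=27+16=43
after ADD R1, 3: R1=17+3=20
CMP R1, 26  (cmp 20,26)
JNZ loop: taken
after XOR R0, 17: R0=43^17=58
after AND R0, 31: R0=58&31=26
after ADD R0, 16: R0=26+16=42
after ADD R1, 3: R1=20+3=23
CMP R1, 26  (cmp 23,26)
JNZ loop: taken
after XOR R0, 17: R0=42^17=59
after AND R0, 31: R0=59&31=27
after ADD R0, 16: R0=27+16=43
after ADD R1, 3: R1=23+3=26
CMP R1, 26  (cmp 26,26)
JNZ loop: not taken
after MOD R0, 5: R0=43%5=3
halt.

3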